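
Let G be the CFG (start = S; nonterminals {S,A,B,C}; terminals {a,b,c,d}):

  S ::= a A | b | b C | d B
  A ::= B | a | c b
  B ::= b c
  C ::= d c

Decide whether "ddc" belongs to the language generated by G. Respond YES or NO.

CNF form of G:
  S -> T0 C | T2 B | T3 A | b
  A -> T0 T1 | T1 T0 | a
  B -> T0 T1
  C -> T2 T1
  T0 -> b
  T1 -> c
  T2 -> d
  T3 -> a

CYK fill:
  cell(0,0) d: {T2}  orig:{}
  cell(1,1) d: {T2}  orig:{}
  cell(2,2) c: {T1}  orig:{}
  cell(0,1) dd: ∅
  cell(1,2) dc: {C}
  cell(0,2) ddc: ∅

S ∉ T[0,2] ⇒ NO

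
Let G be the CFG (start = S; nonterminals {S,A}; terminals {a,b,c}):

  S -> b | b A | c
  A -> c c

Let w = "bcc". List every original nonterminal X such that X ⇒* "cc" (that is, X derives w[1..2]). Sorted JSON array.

Convert to CNF:
  S -> T1 A | b | c
  A -> T0 T0
  T0 -> c
  T1 -> b

CYK fill — only the sub-triangle for w[1..2]:
  T[1,1] 'c' = {S,T0}  orig:{S}
  T[2,2] 'c' = {S,T0}  orig:{S}
  T[1,2] 'cc' = {A}

Original NTs in T[1,2] deriving "cc": ["A"]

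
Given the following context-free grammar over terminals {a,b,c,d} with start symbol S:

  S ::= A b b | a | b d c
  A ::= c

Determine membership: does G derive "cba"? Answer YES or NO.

Convert to CNF:
  S -> A X3 | T0 X4 | a
  A -> c
  T0 -> b
  T1 -> d
  T2 -> c
  X3 -> T0 T0
  X4 -> T1 T2

Fill CYK table bottom-up:
  T[0,0] 'c' = {A,T2}  orig:{A}
  T[1,1] 'b' = {T0}  orig:{}
  T[2,2] 'a' = {S}
  T[0,1] 'cb' = ∅
  T[1,2] 'ba' = ∅
  T[0,2] 'cba' = ∅

S ∉ T[0,2] ⇒ NO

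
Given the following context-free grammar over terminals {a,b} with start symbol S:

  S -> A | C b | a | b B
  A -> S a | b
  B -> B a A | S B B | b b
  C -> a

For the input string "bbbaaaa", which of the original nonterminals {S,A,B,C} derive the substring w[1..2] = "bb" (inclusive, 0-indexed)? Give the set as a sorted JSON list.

CNF form of G:
  S -> C T1 | S T0 | T1 B | a | b
  A -> S T0 | b
  B -> B X2 | S X3 | T1 T1
  C -> a
  T0 -> a
  T1 -> b
  X2 -> T0 A
  X3 -> B B

CYK fill, restricted to cells inside w[1..2]:
  [1..1]={A,S,T1}  "b"  orig:{A,S}
  [2..2]={A,S,T1}  "b"  orig:{A,S}
  [1..2]={B}  "bb"

Original NTs in T[1,2] deriving "bb": ["B"]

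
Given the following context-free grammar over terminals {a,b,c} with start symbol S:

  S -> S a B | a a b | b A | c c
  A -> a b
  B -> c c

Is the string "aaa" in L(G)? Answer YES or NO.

CNF form of G:
  S -> S X3 | T0 X4 | T1 A | T2 T2
  A -> T0 T1
  B -> T2 T2
  T0 -> a
  T1 -> b
  T2 -> c
  X3 -> T0 B
  X4 -> T0 T1

CYK table (by increasing span):
  T[0,0] 'a' = {T0}  orig:{}
  T[1,1] 'a' = {T0}  orig:{}
  T[2,2] 'a' = {T0}  orig:{}
  T[0,1] 'aa' = ∅
  T[1,2] 'aa' = ∅
  T[0,2] 'aaa' = ∅

S ∉ T[0,2] ⇒ NO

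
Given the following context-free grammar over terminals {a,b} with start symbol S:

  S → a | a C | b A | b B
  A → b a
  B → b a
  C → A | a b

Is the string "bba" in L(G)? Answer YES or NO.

CNF form of G:
  S -> T0 A | T0 B | T1 C | a
  A -> T0 T1
  B -> T0 T1
  C -> T0 T1 | T1 T0
  T0 -> b
  T1 -> a

Fill CYK table bottom-up:
  [0..0]={T0}  "b"  orig:{}
  [1..1]={T0}  "b"  orig:{}
  [2..2]={S,T1}  "a"  orig:{S}
  [0..1]=∅  "bb"
  [1..2]={A,B,C}  "ba"
  [0..2]={S}  "bba"

S ∈ T[0,2] ⇒ YES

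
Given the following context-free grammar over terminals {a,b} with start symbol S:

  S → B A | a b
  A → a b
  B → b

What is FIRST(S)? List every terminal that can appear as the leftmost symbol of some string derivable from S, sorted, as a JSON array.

Compute FIRST by fixpoint:
[1]
  A via A→a b: +{a}
  B via B→b: +{b}
  S via S→B A: +{b}
  S via S→a b: +{a}
  FIRST(S)={a,b}  FIRST(A)={a}  FIRST(B)={b}
[2] (stable)
  FIRST(S)={a,b}  FIRST(A)={a}  FIRST(B)={b}

FIRST(S) = ["a", "b"]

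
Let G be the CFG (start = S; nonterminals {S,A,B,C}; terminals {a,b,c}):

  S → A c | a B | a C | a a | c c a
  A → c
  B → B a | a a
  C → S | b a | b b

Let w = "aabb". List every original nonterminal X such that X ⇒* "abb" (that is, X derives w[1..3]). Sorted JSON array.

CNF form of G:
  S -> A T1 | T0 B | T0 C | T0 T0 | T1 X4
  A -> c
  B -> B T0 | T0 T0
  C -> A T1 | T0 B | T0 C | T0 T0 | T1 X3 | T2 T0 | T2 T2
  T0 -> a
  T1 -> c
  T2 -> b
  X3 -> T1 T0
  X4 -> T1 T0

CYK fill, restricted to cells inside w[1..3]:
  cell(1,1) a: {T0}  orig:{}
  cell(2,2) b: {T2}  orig:{}
  cell(3,3) b: {T2}  orig:{}
  cell(1,2) ab: ∅
  cell(2,3) bb: {C}
  cell(1,3) abb: {C,S}

Original NTs in T[1,3] deriving "abb": ["C", "S"]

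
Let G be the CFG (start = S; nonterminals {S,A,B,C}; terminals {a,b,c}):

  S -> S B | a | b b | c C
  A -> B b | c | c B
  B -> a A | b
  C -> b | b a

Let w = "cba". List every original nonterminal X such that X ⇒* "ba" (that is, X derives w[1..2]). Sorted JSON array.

Convert to CNF:
  S -> S B | T0 T0 | T1 C | a
  A -> B T0 | T1 B | c
  B -> T2 A | b
  C -> T0 T2 | b
  T0 -> b
  T1 -> c
  T2 -> a

Fill CYK table bottom-up — only the sub-triangle for w[1..2]:
  T[1,1] 'b' = {B,C,T0}  orig:{B,C}
  T[2,2] 'a' = {S,T2}  orig:{S}
  T[1,2] 'ba' = {C}

Original NTs in T[1,2] deriving "ba": ["C"]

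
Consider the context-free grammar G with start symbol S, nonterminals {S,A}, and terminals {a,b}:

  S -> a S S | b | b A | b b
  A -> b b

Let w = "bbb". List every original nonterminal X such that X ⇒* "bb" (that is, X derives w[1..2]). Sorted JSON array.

Convert to CNF:
  S -> T0 A | T0 T0 | T1 X2 | b
  A -> T0 T0
  T0 -> b
  T1 -> a
  X2 -> S S

Fill CYK table bottom-up (cells [i..j] with 1 ≤ i ≤ j ≤ 2 only):
  T[1,1] 'b' = {S,T0}  orig:{S}
  T[2,2] 'b' = {S,T0}  orig:{S}
  T[1,2] 'bb' = {A,S,X2}  orig:{A,S}

Original NTs in T[1,2] deriving "bb": ["A", "S"]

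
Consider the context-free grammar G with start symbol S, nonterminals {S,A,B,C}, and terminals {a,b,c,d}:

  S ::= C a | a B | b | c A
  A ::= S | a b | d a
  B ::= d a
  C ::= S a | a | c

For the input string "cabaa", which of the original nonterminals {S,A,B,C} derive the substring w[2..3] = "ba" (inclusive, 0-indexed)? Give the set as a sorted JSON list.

Convert to CNF:
  S -> C T0 | T0 B | T2 A | b
  A -> C T0 | T0 B | T0 T1 | T2 A | T3 T0 | b
  B -> T3 T0
  C -> S T0 | a | c
  T0 -> a
  T1 -> b
  T2 -> c
  T3 -> d

CYK table (by increasing span) — only the sub-triangle for w[2..3]:
  cell(2,2) b: {A,S,T1}  orig:{A,S}
  cell(3,3) a: {C,T0}  orig:{C}
  cell(2,3) ba: {C}

Original NTs in T[2,3] deriving "ba": ["C"]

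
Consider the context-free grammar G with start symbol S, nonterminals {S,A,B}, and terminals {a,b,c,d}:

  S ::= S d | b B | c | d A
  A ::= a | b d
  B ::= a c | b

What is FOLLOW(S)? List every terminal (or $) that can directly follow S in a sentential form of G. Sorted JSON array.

Compute FIRST by fixpoint:
[1]
  A via A→a: +{a}
  A via A→b d: +{b}
  B via B→a c: +{a}
  B via B→b: +{b}
  S via S→b B: +{b}
  S via S→c: +{c}
  S via S→d A: +{d}
  FIRST(S)={b,c,d}  FIRST(A)={a,b}  FIRST(B)={a,b}
[2] done
  FIRST(S)={b,c,d}  FIRST(A)={a,b}  FIRST(B)={a,b}

Compute FOLLOW by fixpoint:
seed FOLLOW(S) with $
[1]
  S→S d: FOLLOW(S) ⊇ FIRST(d) = {d}; new: +{d}
  S→b B: FOLLOW(B) ⊇ FOLLOW(S) ⊇ {$,d}; new: +{$,d}
  S→d A: FOLLOW(A) ⊇ FOLLOW(S) ⊇ {$,d}; new: +{$,d}
  FOLLOW(S)={$,d}  FOLLOW(A)={$,d}  FOLLOW(B)={$,d}
[2] — fixpoint
  FOLLOW(S)={$,d}  FOLLOW(A)={$,d}  FOLLOW(B)={$,d}

FOLLOW(S) = ["$", "d"]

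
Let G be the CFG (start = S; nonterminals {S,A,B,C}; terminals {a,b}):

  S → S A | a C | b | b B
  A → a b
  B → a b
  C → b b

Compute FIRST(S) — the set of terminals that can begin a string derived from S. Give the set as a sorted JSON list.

FIRST sets, iterate to fixpoint:
round 1:
  A via A→a b: +{a}
  B via B→a b: +{a}
  C via C→b b: +{b}
  S via S→a C: +{a}
  S via S→b: +{b}
  FIRST[S]={a,b}  FIRST[A]={a}  FIRST[B]={a}  FIRST[C]={b}
round 2: — fixpoint
  FIRST[S]={a,b}  FIRST[A]={a}  FIRST[B]={a}  FIRST[C]={b}

FIRST(S) = ["a", "b"]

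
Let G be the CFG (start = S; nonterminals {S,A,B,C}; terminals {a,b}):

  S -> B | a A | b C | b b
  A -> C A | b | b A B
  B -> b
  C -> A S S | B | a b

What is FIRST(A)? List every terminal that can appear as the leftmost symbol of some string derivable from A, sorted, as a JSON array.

FIRST iteration:
round 1:
  A via A→b: +{b}
  B via B→b: +{b}
  C via C→A S S: +{b}
  C via C→a b: +{a}
  S via S→B: +{b}
  S via S→a A: +{a}
  FIRST[S]={a,b}  FIRST[A]={b}  FIRST[B]={b}  FIRST[C]={a,b}
round 2:
  A via A→C A: +{a}
  FIRST[S]={a,b}  FIRST[A]={a,b}  FIRST[B]={b}  FIRST[C]={a,b}
round 3: — fixpoint
  FIRST[S]={a,b}  FIRST[A]={a,b}  FIRST[B]={b}  FIRST[C]={a,b}

FIRST(A) = ["a", "b"]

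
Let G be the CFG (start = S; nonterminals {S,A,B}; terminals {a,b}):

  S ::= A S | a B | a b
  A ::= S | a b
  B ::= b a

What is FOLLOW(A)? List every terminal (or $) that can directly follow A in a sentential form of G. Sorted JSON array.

Compute FIRST by fixpoint:
pass 1:
  A via A→a b: +{a}
  B via B→b a: +{b}
  S via S→A S: +{a}
  FIRST(S)={a}  FIRST(A)={a}  FIRST(B)={b}
pass 2: (no change)
  FIRST(S)={a}  FIRST(A)={a}  FIRST(B)={b}

FOLLOW iteration:
initialize: $ ∈ FOLLOW(S)
round 1:
  S→A S: FOLLOW(A) ⊇ FIRST(S) = {a}; new: +{a}
  S→a B: FOLLOW(B) ⊇ FOLLOW(S) ⊇ {$}; new: +{$}
  FOLLOW(S)={$}  FOLLOW(A)={a}  FOLLOW(B)={$}
round 2:
  A→S: FOLLOW(S) ⊇ FOLLOW(A) ⊇ {a}; new: +{a}
  S→a B: FOLLOW(B) ⊇ FOLLOW(S) ⊇ {$,a}; new: +{a}
  FOLLOW(S)={$,a}  FOLLOW(A)={a}  FOLLOW(B)={$,a}
round 3: done
  FOLLOW(S)={$,a}  FOLLOW(A)={a}  FOLLOW(B)={$,a}

FOLLOW(A) = ["a"]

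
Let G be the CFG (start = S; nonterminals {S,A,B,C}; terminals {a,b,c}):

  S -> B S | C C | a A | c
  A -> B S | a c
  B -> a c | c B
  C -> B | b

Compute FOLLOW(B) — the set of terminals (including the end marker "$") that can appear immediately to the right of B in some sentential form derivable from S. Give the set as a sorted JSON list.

FIRST iteration:
pass 1:
  A via A→a c: +{a}
  B via B→a c: +{a}
  B via B→c B: +{c}
  C via C→B: +{a,c}
  C via C→b: +{b}
  S via S→B S: +{a,c}
  S via S→C C: +{b}
  S: {a,b,c}  A: {a}  B: {a,c}  C: {a,b,c}
pass 2:
  A via A→B S: +{c}
  S: {a,b,c}  A: {a,c}  B: {a,c}  C: {a,b,c}
pass 3: (no change)
  S: {a,b,c}  A: {a,c}  B: {a,c}  C: {a,b,c}

FOLLOW iteration:
initialize: $ ∈ FOLLOW(S)
[1]
  A→B S: FOLLOW(B) ⊇ FIRST(S) = {a,b,c}; new: +{a,b,c}
  S→C C: FOLLOW(C) ⊇ FIRST(C) = {a,b,c}; new: +{a,b,c}
  S→C C: FOLLOW(C) ⊇ FOLLOW(S) ⊇ {$}; new: +{$}
  S→a A: FOLLOW(A) ⊇ FOLLOW(S) ⊇ {$}; new: +{$}
  S: {$}  A: {$}  B: {a,b,c}  C: {$,a,b,c}
[2]
  C→B: FOLLOW(B) ⊇ FOLLOW(C) ⊇ {$,a,b,c}; new: +{$}
  S: {$}  A: {$}  B: {$,a,b,c}  C: {$,a,b,c}
[3] (no change)
  S: {$}  A: {$}  B: {$,a,b,c}  C: {$,a,b,c}

FOLLOW(B) = ["$", "a", "b", "c"]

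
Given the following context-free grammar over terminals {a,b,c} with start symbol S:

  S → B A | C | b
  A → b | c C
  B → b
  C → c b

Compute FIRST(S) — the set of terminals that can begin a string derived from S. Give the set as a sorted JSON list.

FIRST sets, iterate to fixpoint:
[1]
  A via A→b: +{b}
  A via A→c C: +{c}
  B via B→b: +{b}
  C via C→c b: +{c}
  S via S→B A: +{b}
  S via S→C: +{c}
  S: {b,c}  A: {b,c}  B: {b}  C: {c}
[2] — fixpoint
  S: {b,c}  A: {b,c}  B: {b}  C: {c}

FIRST(S) = ["b", "c"]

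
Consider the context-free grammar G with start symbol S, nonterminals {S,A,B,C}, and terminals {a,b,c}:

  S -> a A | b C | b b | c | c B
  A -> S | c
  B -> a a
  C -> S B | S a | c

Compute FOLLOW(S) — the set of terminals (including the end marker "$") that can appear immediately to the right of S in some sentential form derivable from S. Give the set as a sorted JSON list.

FIRST sets, iterate to fixpoint:
round 1:
  A via A→c: +{c}
  B via B→a a: +{a}
  C via C→c: +{c}
  S via S→a A: +{a}
  S via S→b C: +{b}
  S via S→c: +{c}
  S: {a,b,c}  A: {c}  B: {a}  C: {c}
round 2:
  A via A→S: +{a,b}
  C via C→S B: +{a,b}
  S: {a,b,c}  A: {a,b,c}  B: {a}  C: {a,b,c}
round 3: — fixpoint
  S: {a,b,c}  A: {a,b,c}  B: {a}  C: {a,b,c}

FOLLOW iteration:
FOLLOW(S) := {$}
pass 1:
  C→S B: FOLLOW(S) ⊇ FIRST(B) = {a}; new: +{a}
  S→a A: FOLLOW(A) ⊇ FOLLOW(S) ⊇ {$,a}; new: +{$,a}
  S→b C: FOLLOW(C) ⊇ FOLLOW(S) ⊇ {$,a}; new: +{$,a}
  S→c B: FOLLOW(B) ⊇ FOLLOW(S) ⊇ {$,a}; new: +{$,a}
  FOLLOW[S]={$,a}  FOLLOW[A]={$,a}  FOLLOW[B]={$,a}  FOLLOW[C]={$,a}
pass 2: — fixpoint
  FOLLOW[S]={$,a}  FOLLOW[A]={$,a}  FOLLOW[B]={$,a}  FOLLOW[C]={$,a}

FOLLOW(S) = ["$", "a"]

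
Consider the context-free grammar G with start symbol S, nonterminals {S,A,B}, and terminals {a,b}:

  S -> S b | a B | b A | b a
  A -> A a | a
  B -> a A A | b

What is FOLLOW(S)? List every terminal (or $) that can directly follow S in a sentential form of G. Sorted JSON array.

FIRST sets, iterate to fixpoint:
pass 1:
  A via A→a: +{a}
  B via B→a A A: +{a}
  B via B→b: +{b}
  S via S→a B: +{a}
  S via S→b A: +{b}
  S: {a,b}  A: {a}  B: {a,b}
pass 2: — fixpoint
  S: {a,b}  A: {a}  B: {a,b}

Compute FOLLOW by fixpoint:
seed FOLLOW(S) with $
iter 1:
  A→A a: FOLLOW(A) ⊇ FIRST(a) = {a}; new: +{a}
  S→S b: FOLLOW(S) ⊇ FIRST(b) = {b}; new: +{b}
  S→a B: FOLLOW(B) ⊇ FOLLOW(S) ⊇ {$,b}; new: +{$,b}
  S→b A: FOLLOW(A) ⊇ FOLLOW(S) ⊇ {$,b}; new: +{$,b}
  FOLLOW[S]={$,b}  FOLLOW[A]={$,a,b}  FOLLOW[B]={$,b}
iter 2: — fixpoint
  FOLLOW[S]={$,b}  FOLLOW[A]={$,a,b}  FOLLOW[B]={$,b}

FOLLOW(S) = ["$", "b"]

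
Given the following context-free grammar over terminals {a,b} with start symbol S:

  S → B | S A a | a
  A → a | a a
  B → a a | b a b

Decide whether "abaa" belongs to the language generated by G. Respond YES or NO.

CNF form of G:
  S -> S X3 | T0 T0 | T1 X4 | a
  A -> T0 T0 | a
  B -> T0 T0 | T1 X2
  T0 -> a
  T1 -> b
  X2 -> T0 T1
  X3 -> A T0
  X4 -> T0 T1

Fill CYK table bottom-up:
  [0..0]={A,S,T0}  "a"  orig:{A,S}
  [1..1]={T1}  "b"  orig:{}
  [2..2]={A,S,T0}  "a"  orig:{A,S}
  [3..3]={A,S,T0}  "a"  orig:{A,S}
  [0..1]={X2,X4}  "ab"  orig:{}
  [1..2]=∅  "ba"
  [2..3]={A,B,S,X3}  "aa"  orig:{A,B,S}
  [0..2]=∅  "aba"
  [1..3]=∅  "baa"
  [0..3]=∅  "abaa"

S ∉ T[0,3] ⇒ NO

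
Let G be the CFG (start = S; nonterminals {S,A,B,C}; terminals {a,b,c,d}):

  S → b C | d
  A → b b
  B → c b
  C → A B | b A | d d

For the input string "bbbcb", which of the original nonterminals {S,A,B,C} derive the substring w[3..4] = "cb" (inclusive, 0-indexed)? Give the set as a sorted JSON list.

Convert to CNF:
  S -> T0 C | d
  A -> T0 T0
  B -> T1 T0
  C -> A B | T0 A | T2 T2
  T0 -> b
  T1 -> c
  T2 -> d

CYK fill, restricted to cells inside w[3..4]:
  [3..3]={T1}  "c"  orig:{}
  [4..4]={T0}  "b"  orig:{}
  [3..4]={B}  "cb"

Original NTs in T[3,4] deriving "cb": ["B"]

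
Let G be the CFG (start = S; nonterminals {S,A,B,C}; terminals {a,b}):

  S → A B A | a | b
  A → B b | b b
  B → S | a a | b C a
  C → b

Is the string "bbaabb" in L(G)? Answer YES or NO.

Convert to CNF:
  S -> A X4 | a | b
  A -> B T0 | T0 T0
  B -> A X2 | T0 X3 | T1 T1 | a | b
  C -> b
  T0 -> b
  T1 -> a
  X2 -> B A
  X3 -> C T1
  X4 -> B A

Fill CYK table bottom-up:
  [0..0]={B,C,S,T0}  "b"  orig:{B,C,S}
  [1..1]={B,C,S,T0}  "b"  orig:{B,C,S}
  [2..2]={B,S,T1}  "a"  orig:{B,S}
  [3..3]={B,S,T1}  "a"  orig:{B,S}
  [4..4]={B,C,S,T0}  "b"  orig:{B,C,S}
  [5..5]={B,C,S,T0}  "b"  orig:{B,C,S}
  [0..1]={A}  "bb"
  [1..2]={X3}  "ba"  orig:{}
  [2..3]={B}  "aa"
  [3..4]={A}  "ab"
  [4..5]={A}  "bb"
  [0..2]={B}  "bba"
  [1..3]=∅  "baa"
  [2..4]={A,X2,X4}  "aab"  orig:{A}
  [3..5]={X2,X4}  "abb"  orig:{}
  [0..3]=∅  "bbaa"
  [1..4]={X2,X4}  "baab"  orig:{}
  [2..5]={X2,X4}  "aabb"  orig:{}
  [0..4]={B,S,X2,X4}  "bbaab"  orig:{B,S}
  [1..5]=∅  "baabb"
  [0..5]={A,B,S}  "bbaabb"

S ∈ T[0,5] ⇒ YES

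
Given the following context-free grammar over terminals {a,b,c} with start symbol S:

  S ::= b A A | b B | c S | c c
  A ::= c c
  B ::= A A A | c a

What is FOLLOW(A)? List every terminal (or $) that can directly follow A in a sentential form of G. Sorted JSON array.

FIRST iteration:
round 1:
  A via A→c c: +{c}
  B via B→A A A: +{c}
  S via S→b A A: +{b}
  S via S→c S: +{c}
  FIRST(S)={b,c}  FIRST(A)={c}  FIRST(B)={c}
round 2: — fixpoint
  FIRST(S)={b,c}  FIRST(A)={c}  FIRST(B)={c}

FOLLOW sets:
FOLLOW(S) := {$}
pass 1:
  B→A A A: FOLLOW(A) ⊇ FIRST(A) = {c}; new: +{c}
  S→b A A: FOLLOW(A) ⊇ FOLLOW(S) ⊇ {$}; new: +{$}
  S→b B: FOLLOW(B) ⊇ FOLLOW(S) ⊇ {$}; new: +{$}
  FOLLOW[S]={$}  FOLLOW[A]={$,c}  FOLLOW[B]={$}
pass 2: — fixpoint
  FOLLOW[S]={$}  FOLLOW[A]={$,c}  FOLLOW[B]={$}

FOLLOW(A) = ["$", "c"]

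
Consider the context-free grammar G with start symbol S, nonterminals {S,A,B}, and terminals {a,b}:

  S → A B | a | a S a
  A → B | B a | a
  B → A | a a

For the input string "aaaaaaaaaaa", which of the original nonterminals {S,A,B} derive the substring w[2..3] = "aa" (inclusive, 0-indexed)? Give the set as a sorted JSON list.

Convert to CNF:
  S -> A B | T0 X1 | a
  A -> B T0 | T0 T0 | a
  B -> B T0 | T0 T0 | a
  T0 -> a
  X1 -> S T0

Fill CYK table bottom-up, restricted to cells inside w[2..3]:
  T[2,2] 'a' = {A,B,S,T0}  orig:{A,B,S}
  T[3,3] 'a' = {A,B,S,T0}  orig:{A,B,S}
  T[2,3] 'aa' = {A,B,S,X1}  orig:{A,B,S}

Original NTs in T[2,3] deriving "aa": ["A", "B", "S"]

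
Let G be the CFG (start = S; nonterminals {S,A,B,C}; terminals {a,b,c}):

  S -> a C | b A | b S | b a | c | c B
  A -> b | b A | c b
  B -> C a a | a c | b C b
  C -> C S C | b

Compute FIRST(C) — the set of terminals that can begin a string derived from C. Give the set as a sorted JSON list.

FIRST sets, iterate to fixpoint:
round 1:
  A via A→b: +{b}
  A via A→c b: +{c}
  B via B→a c: +{a}
  B via B→b C b: +{b}
  C via C→b: +{b}
  S via S→a C: +{a}
  S via S→b A: +{b}
  S via S→c: +{c}
  FIRST[S]={a,b,c}  FIRST[A]={b,c}  FIRST[B]={a,b}  FIRST[C]={b}
round 2: (stable)
  FIRST[S]={a,b,c}  FIRST[A]={b,c}  FIRST[B]={a,b}  FIRST[C]={b}

FIRST(C) = ["b"]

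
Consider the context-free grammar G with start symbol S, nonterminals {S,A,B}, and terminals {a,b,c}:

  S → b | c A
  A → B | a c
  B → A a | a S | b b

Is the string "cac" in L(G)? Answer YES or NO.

CNF form of G:
  S -> T1 A | b
  A -> A T0 | T0 S | T0 T1 | T2 T2
  B -> A T0 | T0 S | T2 T2
  T0 -> a
  T1 -> c
  T2 -> b

CYK table (by increasing span):
  [0..0]={T1}  "c"  orig:{}
  [1..1]={T0}  "a"  orig:{}
  [2..2]={T1}  "c"  orig:{}
  [0..1]=∅  "ca"
  [1..2]={A}  "ac"
  [0..2]={S}  "cac"

S ∈ T[0,2] ⇒ YES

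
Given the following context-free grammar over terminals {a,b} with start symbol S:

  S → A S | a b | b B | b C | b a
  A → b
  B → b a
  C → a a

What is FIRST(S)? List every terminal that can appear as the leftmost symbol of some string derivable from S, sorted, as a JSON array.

FIRST iteration:
pass 1:
  A via A→b: +{b}
  B via B→b a: +{b}
  C via C→a a: +{a}
  S via S→A S: +{b}
  S via S→a b: +{a}
  FIRST[S]={a,b}  FIRST[A]={b}  FIRST[B]={b}  FIRST[C]={a}
pass 2: (stable)
  FIRST[S]={a,b}  FIRST[A]={b}  FIRST[B]={b}  FIRST[C]={a}

FIRST(S) = ["a", "b"]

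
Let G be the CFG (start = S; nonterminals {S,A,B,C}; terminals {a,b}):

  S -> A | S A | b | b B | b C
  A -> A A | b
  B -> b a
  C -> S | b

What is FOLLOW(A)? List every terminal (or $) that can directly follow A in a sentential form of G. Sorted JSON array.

FIRST iteration:
iter 1:
  A via A→b: +{b}
  B via B→b a: +{b}
  C via C→b: +{b}
  S via S→A: +{b}
  FIRST[S]={b}  FIRST[A]={b}  FIRST[B]={b}  FIRST[C]={b}
iter 2: (stable)
  FIRST[S]={b}  FIRST[A]={b}  FIRST[B]={b}  FIRST[C]={b}

Compute FOLLOW by fixpoint:
initialize: $ ∈ FOLLOW(S)
iter 1:
  A→A A: FOLLOW(A) ⊇ FIRST(A) = {b}; new: +{b}
  S→A: FOLLOW(A) ⊇ FOLLOW(S) ⊇ {$}; new: +{$}
  S→S A: FOLLOW(S) ⊇ FIRST(A) = {b}; new: +{b}
  S→b B: FOLLOW(B) ⊇ FOLLOW(S) ⊇ {$,b}; new: +{$,b}
  S→b C: FOLLOW(C) ⊇ FOLLOW(S) ⊇ {$,b}; new: +{$,b}
  FOLLOW[S]={$,b}  FOLLOW[A]={$,b}  FOLLOW[B]={$,b}  FOLLOW[C]={$,b}
iter 2: (stable)
  FOLLOW[S]={$,b}  FOLLOW[A]={$,b}  FOLLOW[B]={$,b}  FOLLOW[C]={$,b}

FOLLOW(A) = ["$", "b"]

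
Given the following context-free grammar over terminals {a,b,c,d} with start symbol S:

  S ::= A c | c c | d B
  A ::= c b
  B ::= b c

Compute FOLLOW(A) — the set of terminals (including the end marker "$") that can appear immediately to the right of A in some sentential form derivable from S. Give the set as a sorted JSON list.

FIRST sets, iterate to fixpoint:
iter 1:
  A via A→c b: +{c}
  B via B→b c: +{b}
  S via S→A c: +{c}
  S via S→d B: +{d}
  S: {c,d}  A: {c}  B: {b}
iter 2: (no change)
  S: {c,d}  A: {c}  B: {b}

FOLLOW iteration:
initialize: $ ∈ FOLLOW(S)
pass 1:
  S→A c: FOLLOW(A) ⊇ FIRST(c) = {c}; new: +{c}
  S→d B: FOLLOW(B) ⊇ FOLLOW(S) ⊇ {$}; new: +{$}
  FOLLOW[S]={$}  FOLLOW[A]={c}  FOLLOW[B]={$}
pass 2: (stable)
  FOLLOW[S]={$}  FOLLOW[A]={c}  FOLLOW[B]={$}

FOLLOW(A) = ["c"]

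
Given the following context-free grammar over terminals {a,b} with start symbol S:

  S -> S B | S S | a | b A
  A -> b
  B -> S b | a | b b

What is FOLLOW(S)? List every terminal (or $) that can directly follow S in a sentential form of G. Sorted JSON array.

FIRST iteration:
[1]
  A via A→b: +{b}
  B via B→a: +{a}
  B via B→b b: +{b}
  S via S→a: +{a}
  S via S→b A: +{b}
  S: {a,b}  A: {b}  B: {a,b}
[2] (stable)
  S: {a,b}  A: {b}  B: {a,b}

FOLLOW sets:
FOLLOW(S) := {$}
[1]
  B→S b: FOLLOW(S) ⊇ FIRST(b) = {b}; new: +{b}
  S→S B: FOLLOW(S) ⊇ FIRST(B) = {a,b}; new: +{a}
  S→S B: FOLLOW(B) ⊇ FOLLOW(S) ⊇ {$,a,b}; new: +{$,a,b}
  S→b A: FOLLOW(A) ⊇ FOLLOW(S) ⊇ {$,a,b}; new: +{$,a,b}
  FOLLOW(S)={$,a,b}  FOLLOW(A)={$,a,b}  FOLLOW(B)={$,a,b}
[2] — fixpoint
  FOLLOW(S)={$,a,b}  FOLLOW(A)={$,a,b}  FOLLOW(B)={$,a,b}

FOLLOW(S) = ["$", "a", "b"]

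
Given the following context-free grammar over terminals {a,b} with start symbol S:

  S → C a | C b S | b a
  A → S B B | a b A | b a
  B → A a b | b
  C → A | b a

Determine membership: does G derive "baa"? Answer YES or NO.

CNF form of G:
  S -> C T0 | C X7 | T1 T0
  A -> S X2 | T0 X3 | T1 T0
  B -> A X4 | b
  C -> S X5 | T0 X6 | T1 T0
  T0 -> a
  T1 -> b
  X2 -> B B
  X3 -> T1 A
  X4 -> T0 T1
  X5 -> B B
  X6 -> T1 A
  X7 -> T1 S

CYK table (by increasing span):
  [0..0]={B,T1}  "b"  orig:{B}
  [1..1]={T0}  "a"  orig:{}
  [2..2]={T0}  "a"  orig:{}
  [0..1]={A,C,S}  "ba"
  [1..2]=∅  "aa"
  [0..2]={S}  "baa"

S ∈ T[0,2] ⇒ YES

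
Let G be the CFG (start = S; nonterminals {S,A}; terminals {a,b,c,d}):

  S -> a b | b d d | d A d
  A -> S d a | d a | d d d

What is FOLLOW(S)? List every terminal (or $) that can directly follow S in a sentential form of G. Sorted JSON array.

Compute FIRST by fixpoint:
[1]
  A via A→d a: +{d}
  S via S→a b: +{a}
  S via S→b d d: +{b}
  S via S→d A d: +{d}
  S: {a,b,d}  A: {d}
[2]
  A via A→S d a: +{a,b}
  S: {a,b,d}  A: {a,b,d}
[3] — fixpoint
  S: {a,b,d}  A: {a,b,d}

FOLLOW sets:
seed FOLLOW(S) with $
round 1:
  A→S d a: FOLLOW(S) ⊇ FIRST(d) = {d}; new: +{d}
  S→d A d: FOLLOW(A) ⊇ FIRST(d) = {d}; new: +{d}
  S: {$,d}  A: {d}
round 2: done
  S: {$,d}  A: {d}

FOLLOW(S) = ["$", "d"]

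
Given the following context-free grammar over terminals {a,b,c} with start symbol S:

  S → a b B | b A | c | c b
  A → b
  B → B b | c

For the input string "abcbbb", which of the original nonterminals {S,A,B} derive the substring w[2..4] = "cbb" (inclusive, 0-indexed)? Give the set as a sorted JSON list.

Convert to CNF:
  S -> T0 A | T1 X3 | T2 T0 | c
  A -> b
  B -> B T0 | c
  T0 -> b
  T1 -> a
  T2 -> c
  X3 -> T0 B

CYK table (by increasing span), restricted to cells inside w[2..4]:
  [2..2]={B,S,T2}  "c"  orig:{B,S}
  [3..3]={A,T0}  "b"  orig:{A}
  [4..4]={A,T0}  "b"  orig:{A}
  [2..3]={B,S}  "cb"
  [3..4]={S}  "bb"
  [2..4]={B}  "cbb"

Original NTs in T[2,4] deriving "cbb": ["B"]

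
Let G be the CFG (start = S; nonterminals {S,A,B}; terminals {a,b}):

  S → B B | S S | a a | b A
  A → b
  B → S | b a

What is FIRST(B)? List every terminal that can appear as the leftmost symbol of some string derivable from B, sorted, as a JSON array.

FIRST iteration:
pass 1:
  A via A→b: +{b}
  B via B→b a: +{b}
  S via S→B B: +{b}
  S via S→a a: +{a}
  S: {a,b}  A: {b}  B: {b}
pass 2:
  B via B→S: +{a}
  S: {a,b}  A: {b}  B: {a,b}
pass 3: — fixpoint
  S: {a,b}  A: {b}  B: {a,b}

FIRST(B) = ["a", "b"]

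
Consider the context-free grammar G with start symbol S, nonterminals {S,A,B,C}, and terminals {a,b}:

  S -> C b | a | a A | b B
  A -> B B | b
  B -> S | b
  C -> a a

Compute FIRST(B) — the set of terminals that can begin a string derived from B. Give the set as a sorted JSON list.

Compute FIRST by fixpoint:
iter 1:
  A via A→b: +{b}
  B via B→b: +{b}
  C via C→a a: +{a}
  S via S→C b: +{a}
  S via S→b B: +{b}
  FIRST(S)={a,b}  FIRST(A)={b}  FIRST(B)={b}  FIRST(C)={a}
iter 2:
  B via B→S: +{a}
  FIRST(S)={a,b}  FIRST(A)={b}  FIRST(B)={a,b}  FIRST(C)={a}
iter 3:
  A via A→B B: +{a}
  FIRST(S)={a,b}  FIRST(A)={a,b}  FIRST(B)={a,b}  FIRST(C)={a}
iter 4: done
  FIRST(S)={a,b}  FIRST(A)={a,b}  FIRST(B)={a,b}  FIRST(C)={a}

FIRST(B) = ["a", "b"]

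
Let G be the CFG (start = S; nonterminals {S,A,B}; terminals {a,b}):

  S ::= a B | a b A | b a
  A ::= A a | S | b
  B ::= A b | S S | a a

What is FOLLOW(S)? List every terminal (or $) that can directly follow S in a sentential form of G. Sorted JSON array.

Compute FIRST by fixpoint:
pass 1:
  A via A→b: +{b}
  B via B→A b: +{b}
  B via B→a a: +{a}
  S via S→a B: +{a}
  S via S→b a: +{b}
  FIRST(S)={a,b}  FIRST(A)={b}  FIRST(B)={a,b}
pass 2:
  A via A→S: +{a}
  FIRST(S)={a,b}  FIRST(A)={a,b}  FIRST(B)={a,b}
pass 3: — fixpoint
  FIRST(S)={a,b}  FIRST(A)={a,b}  FIRST(B)={a,b}

FOLLOW iteration:
FOLLOW(S) := {$}
iter 1:
  A→A a: FOLLOW(A) ⊇ FIRST(a) = {a}; new: +{a}
  A→S: FOLLOW(S) ⊇ FOLLOW(A) ⊇ {a}; new: +{a}
  B→A b: FOLLOW(A) ⊇ FIRST(b) = {b}; new: +{b}
  B→S S: FOLLOW(S) ⊇ FIRST(S) = {a,b}; new: +{b}
  S→a B: FOLLOW(B) ⊇ FOLLOW(S) ⊇ {$,a,b}; new: +{$,a,b}
  S→a b A: FOLLOW(A) ⊇ FOLLOW(S) ⊇ {$,a,b}; new: +{$}
  FOLLOW(S)={$,a,b}  FOLLOW(A)={$,a,b}  FOLLOW(B)={$,a,b}
iter 2: done
  FOLLOW(S)={$,a,b}  FOLLOW(A)={$,a,b}  FOLLOW(B)={$,a,b}

FOLLOW(S) = ["$", "a", "b"]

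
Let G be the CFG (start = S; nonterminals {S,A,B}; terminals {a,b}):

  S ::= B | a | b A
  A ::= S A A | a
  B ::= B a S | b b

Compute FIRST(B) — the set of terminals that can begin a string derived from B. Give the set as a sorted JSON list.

FIRST iteration:
pass 1:
  A via A→a: +{a}
  B via B→b b: +{b}
  S via S→B: +{b}
  S via S→a: +{a}
  FIRST(S)={a,b}  FIRST(A)={a}  FIRST(B)={b}
pass 2:
  A via A→S A A: +{b}
  FIRST(S)={a,b}  FIRST(A)={a,b}  FIRST(B)={b}
pass 3: (stable)
  FIRST(S)={a,b}  FIRST(A)={a,b}  FIRST(B)={b}

FIRST(B) = ["b"]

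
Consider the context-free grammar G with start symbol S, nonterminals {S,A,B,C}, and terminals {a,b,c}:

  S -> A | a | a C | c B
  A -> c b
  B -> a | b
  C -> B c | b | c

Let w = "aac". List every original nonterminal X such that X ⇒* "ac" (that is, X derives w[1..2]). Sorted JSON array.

Convert to CNF:
  S -> T0 B | T0 T1 | T2 C | a
  A -> T0 T1
  B -> a | b
  C -> B T0 | b | c
  T0 -> c
  T1 -> b
  T2 -> a

CYK fill (cells [i..j] with 1 ≤ i ≤ j ≤ 2 only):
  cell(1,1) a: {B,S,T2}  orig:{B,S}
  cell(2,2) c: {C,T0}  orig:{C}
  cell(1,2) ac: {C,S}

Original NTs in T[1,2] deriving "ac": ["C", "S"]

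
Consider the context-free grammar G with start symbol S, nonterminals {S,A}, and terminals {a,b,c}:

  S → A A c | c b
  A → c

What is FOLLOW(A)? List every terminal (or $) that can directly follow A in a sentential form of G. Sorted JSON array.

FIRST iteration:
iter 1:
  A via A→c: +{c}
  S via S→A A c: +{c}
  FIRST[S]={c}  FIRST[A]={c}
iter 2: (no change)
  FIRST[S]={c}  FIRST[A]={c}

FOLLOW iteration:
initialize: $ ∈ FOLLOW(S)
round 1:
  S→A A c: FOLLOW(A) ⊇ FIRST(A) = {c}; new: +{c}
  FOLLOW[S]={$}  FOLLOW[A]={c}
round 2: — fixpoint
  FOLLOW[S]={$}  FOLLOW[A]={c}

FOLLOW(A) = ["c"]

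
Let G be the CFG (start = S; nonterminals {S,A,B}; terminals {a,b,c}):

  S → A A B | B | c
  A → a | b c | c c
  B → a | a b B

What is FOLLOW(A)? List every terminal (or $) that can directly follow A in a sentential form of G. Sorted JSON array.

Compute FIRST by fixpoint:
round 1:
  A via A→a: +{a}
  A via A→b c: +{b}
  A via A→c c: +{c}
  B via B→a: +{a}
  S via S→A A B: +{a,b,c}
  FIRST[S]={a,b,c}  FIRST[A]={a,b,c}  FIRST[B]={a}
round 2: — fixpoint
  FIRST[S]={a,b,c}  FIRST[A]={a,b,c}  FIRST[B]={a}

Compute FOLLOW by fixpoint:
seed FOLLOW(S) with $
iter 1:
  S→A A B: FOLLOW(A) ⊇ FIRST(A) = {a,b,c}; new: +{a,b,c}
  S→A A B: FOLLOW(B) ⊇ FOLLOW(S) ⊇ {$}; new: +{$}
  FOLLOW[S]={$}  FOLLOW[A]={a,b,c}  FOLLOW[B]={$}
iter 2: — fixpoint
  FOLLOW[S]={$}  FOLLOW[A]={a,b,c}  FOLLOW[B]={$}

FOLLOW(A) = ["a", "b", "c"]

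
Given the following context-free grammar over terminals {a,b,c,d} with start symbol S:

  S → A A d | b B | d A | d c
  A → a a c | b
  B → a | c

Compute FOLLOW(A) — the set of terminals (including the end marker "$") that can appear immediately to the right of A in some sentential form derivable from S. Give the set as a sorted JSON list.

Compute FIRST by fixpoint:
pass 1:
  A via A→a a c: +{a}
  A via A→b: +{b}
  B via B→a: +{a}
  B via B→c: +{c}
  S via S→A A d: +{a,b}
  S via S→d A: +{d}
  FIRST(S)={a,b,d}  FIRST(A)={a,b}  FIRST(B)={a,c}
pass 2: (no change)
  FIRST(S)={a,b,d}  FIRST(A)={a,b}  FIRST(B)={a,c}

FOLLOW sets:
FOLLOW(S) := {$}
pass 1:
  S→A A d: FOLLOW(A) ⊇ FIRST(A) = {a,b}; new: +{a,b}
  S→A A d: FOLLOW(A) ⊇ FIRST(d) = {d}; new: +{d}
  S→b B: FOLLOW(B) ⊇ FOLLOW(S) ⊇ {$}; new: +{$}
  S→d A: FOLLOW(A) ⊇ FOLLOW(S) ⊇ {$}; new: +{$}
  S: {$}  A: {$,a,b,d}  B: {$}
pass 2: (no change)
  S: {$}  A: {$,a,b,d}  B: {$}

FOLLOW(A) = ["$", "a", "b", "d"]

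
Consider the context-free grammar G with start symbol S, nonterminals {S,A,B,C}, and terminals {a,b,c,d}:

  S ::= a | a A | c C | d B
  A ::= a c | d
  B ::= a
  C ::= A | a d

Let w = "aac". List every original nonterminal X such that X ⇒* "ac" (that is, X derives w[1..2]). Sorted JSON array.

Convert to CNF:
  S -> T0 A | T1 C | T2 B | a
  A -> T0 T1 | d
  B -> a
  C -> T0 T1 | T0 T2 | d
  T0 -> a
  T1 -> c
  T2 -> d

Fill CYK table bottom-up — only the sub-triangle for w[1..2]:
  cell(1,1) a: {B,S,T0}  orig:{B,S}
  cell(2,2) c: {T1}  orig:{}
  cell(1,2) ac: {A,C}

Original NTs in T[1,2] deriving "ac": ["A", "C"]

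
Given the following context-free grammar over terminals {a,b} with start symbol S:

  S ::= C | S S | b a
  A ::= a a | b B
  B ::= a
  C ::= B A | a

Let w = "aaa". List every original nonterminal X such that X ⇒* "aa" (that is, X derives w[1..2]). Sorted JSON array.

Convert to CNF:
  S -> B A | S S | T1 T0 | a
  A -> T0 T0 | T1 B
  B -> a
  C -> B A | a
  T0 -> a
  T1 -> b

CYK table (by increasing span) — only the sub-triangle for w[1..2]:
  cell(1,1) a: {B,C,S,T0}  orig:{B,C,S}
  cell(2,2) a: {B,C,S,T0}  orig:{B,C,S}
  cell(1,2) aa: {A,S}

Original NTs in T[1,2] deriving "aa": ["A", "S"]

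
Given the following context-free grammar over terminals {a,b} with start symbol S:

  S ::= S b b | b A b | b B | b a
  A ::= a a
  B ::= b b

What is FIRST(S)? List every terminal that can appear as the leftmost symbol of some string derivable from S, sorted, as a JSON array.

Compute FIRST by fixpoint:
pass 1:
  A via A→a a: +{a}
  B via B→b b: +{b}
  S via S→b A b: +{b}
  FIRST[S]={b}  FIRST[A]={a}  FIRST[B]={b}
pass 2: (no change)
  FIRST[S]={b}  FIRST[A]={a}  FIRST[B]={b}

FIRST(S) = ["b"]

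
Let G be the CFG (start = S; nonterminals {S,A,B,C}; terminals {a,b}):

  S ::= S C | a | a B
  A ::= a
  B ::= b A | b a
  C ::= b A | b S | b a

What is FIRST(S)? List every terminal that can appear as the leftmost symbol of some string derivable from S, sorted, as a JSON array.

FIRST iteration:
round 1:
  A via A→a: +{a}
  B via B→b A: +{b}
  C via C→b A: +{b}
  S via S→a: +{a}
  S: {a}  A: {a}  B: {b}  C: {b}
round 2: done
  S: {a}  A: {a}  B: {b}  C: {b}

FIRST(S) = ["a"]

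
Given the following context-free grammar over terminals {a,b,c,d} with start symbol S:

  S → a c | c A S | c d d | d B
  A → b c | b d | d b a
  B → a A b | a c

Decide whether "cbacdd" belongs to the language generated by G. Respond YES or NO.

Convert to CNF:
  S -> T1 X6 | T1 X7 | T2 B | T3 T1
  A -> T0 T1 | T0 T2 | T2 X4
  B -> T3 T1 | T3 X5
  T0 -> b
  T1 -> c
  T2 -> d
  T3 -> a
  X4 -> T0 T3
  X5 -> A T0
  X6 -> A S
  X7 -> T2 T2

CYK table (by increasing span):
  [0..0]={T1}  "c"  orig:{}
  [1..1]={T0}  "b"  orig:{}
  [2..2]={T3}  "a"  orig:{}
  [3..3]={T1}  "c"  orig:{}
  [4..4]={T2}  "d"  orig:{}
  [5..5]={T2}  "d"  orig:{}
  [0..1]=∅  "cb"
  [1..2]={X4}  "ba"  orig:{}
  [2..3]={B,S}  "ac"
  [3..4]=∅  "cd"
  [4..5]={X7}  "dd"  orig:{}
  [0..2]=∅  "cba"
  [1..3]=∅  "bac"
  [2..4]=∅  "acd"
  [3..5]={S}  "cdd"
  [0..3]=∅  "cbac"
  [1..4]=∅  "bacd"
  [2..5]=∅  "acdd"
  [0..4]=∅  "cbacd"
  [1..5]=∅  "bacdd"
  [0..5]=∅  "cbacdd"

S ∉ T[0,5] ⇒ NO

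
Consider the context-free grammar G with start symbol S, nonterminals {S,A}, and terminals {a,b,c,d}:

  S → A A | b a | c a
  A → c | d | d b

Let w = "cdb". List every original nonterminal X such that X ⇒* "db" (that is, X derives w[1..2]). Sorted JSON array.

CNF form of G:
  S -> A A | T1 T2 | T3 T2
  A -> T0 T1 | c | d
  T0 -> d
  T1 -> b
  T2 -> a
  T3 -> c

Fill CYK table bottom-up — only the sub-triangle for w[1..2]:
  T[1,1] 'd' = {A,T0}  orig:{A}
  T[2,2] 'b' = {T1}  orig:{}
  T[1,2] 'db' = {A}

Original NTs in T[1,2] deriving "db": ["A"]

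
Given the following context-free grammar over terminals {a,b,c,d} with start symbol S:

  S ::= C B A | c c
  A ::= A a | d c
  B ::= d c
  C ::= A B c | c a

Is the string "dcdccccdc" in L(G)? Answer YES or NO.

Convert to CNF:
  S -> C X4 | T2 T2
  A -> A T0 | T1 T2
  B -> T1 T2
  C -> A X3 | T2 T0
  T0 -> a
  T1 -> d
  T2 -> c
  X3 -> B T2
  X4 -> B A

Fill CYK table bottom-up:
  cell(0,0) d: {T1}  orig:{}
  cell(1,1) c: {T2}  orig:{}
  cell(2,2) d: {T1}  orig:{}
  cell(3,3) c: {T2}  orig:{}
  cell(4,4) c: {T2}  orig:{}
  cell(5,5) c: {T2}  orig:{}
  cell(6,6) c: {T2}  orig:{}
  cell(7,7) d: {T1}  orig:{}
  cell(8,8) c: {T2}  orig:{}
  cell(0,1) dc: {A,B}
  cell(1,2) cd: ∅
  cell(2,3) dc: {A,B}
  cell(3,4) cc: {S}
  cell(4,5) cc: {S}
  cell(5,6) cc: {S}
  cell(6,7) cd: ∅
  cell(7,8) dc: {A,B}
  cell(0,2) dcd: ∅
  cell(1,3) cdc: ∅
  cell(2,4) dcc: {X3}  orig:{}
  cell(3,5) ccc: ∅
  cell(4,6) ccc: ∅
  cell(5,7) ccd: ∅
  cell(6,8) cdc: ∅
  cell(0,3) dcdc: {X4}  orig:{}
  cell(1,4) cdcc: ∅
  cell(2,5) dccc: ∅
  cell(3,6) cccc: ∅
  cell(4,7) cccd: ∅
  cell(5,8) ccdc: ∅
  cell(0,4) dcdcc: {C}
  cell(1,5) cdccc: ∅
  cell(2,6) dcccc: ∅
  cell(3,7) ccccd: ∅
  cell(4,8) cccdc: ∅
  cell(0,5) dcdccc: ∅
  cell(1,6) cdcccc: ∅
  cell(2,7) dccccd: ∅
  cell(3,8) ccccdc: ∅
  cell(0,6) dcdcccc: ∅
  cell(1,7) cdccccd: ∅
  cell(2,8) dccccdc: ∅
  cell(0,7) dcdccccd: ∅
  cell(1,8) cdccccdc: ∅
  cell(0,8) dcdccccdc: ∅

S ∉ T[0,8] ⇒ NO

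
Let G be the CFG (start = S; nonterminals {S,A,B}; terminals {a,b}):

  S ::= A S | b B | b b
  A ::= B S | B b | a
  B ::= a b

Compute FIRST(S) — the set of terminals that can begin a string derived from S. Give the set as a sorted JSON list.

Compute FIRST by fixpoint:
pass 1:
  A via A→a: +{a}
  B via B→a b: +{a}
  S via S→A S: +{a}
  S via S→b B: +{b}
  FIRST[S]={a,b}  FIRST[A]={a}  FIRST[B]={a}
pass 2: — fixpoint
  FIRST[S]={a,b}  FIRST[A]={a}  FIRST[B]={a}

FIRST(S) = ["a", "b"]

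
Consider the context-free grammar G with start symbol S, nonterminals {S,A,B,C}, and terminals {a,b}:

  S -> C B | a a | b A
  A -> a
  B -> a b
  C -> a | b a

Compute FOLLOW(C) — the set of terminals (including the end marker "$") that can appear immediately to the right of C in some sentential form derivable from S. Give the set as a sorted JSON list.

Compute FIRST by fixpoint:
[1]
  A via A→a: +{a}
  B via B→a b: +{a}
  C via C→a: +{a}
  C via C→b a: +{b}
  S via S→C B: +{a,b}
  S: {a,b}  A: {a}  B: {a}  C: {a,b}
[2] done
  S: {a,b}  A: {a}  B: {a}  C: {a,b}

FOLLOW sets:
FOLLOW(S) := {$}
[1]
  S→C B: FOLLOW(C) ⊇ FIRST(B) = {a}; new: +{a}
  S→C B: FOLLOW(B) ⊇ FOLLOW(S) ⊇ {$}; new: +{$}
  S→b A: FOLLOW(A) ⊇ FOLLOW(S) ⊇ {$}; new: +{$}
  S: {$}  A: {$}  B: {$}  C: {a}
[2] (stable)
  S: {$}  A: {$}  B: {$}  C: {a}

FOLLOW(C) = ["a"]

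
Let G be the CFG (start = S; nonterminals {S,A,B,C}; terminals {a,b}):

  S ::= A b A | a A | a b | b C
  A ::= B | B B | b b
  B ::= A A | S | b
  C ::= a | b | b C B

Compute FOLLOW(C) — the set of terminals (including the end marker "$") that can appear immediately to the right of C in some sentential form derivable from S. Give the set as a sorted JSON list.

Compute FIRST by fixpoint:
pass 1:
  A via A→b b: +{b}
  B via B→A A: +{b}
  C via C→a: +{a}
  C via C→b: +{b}
  S via S→A b A: +{b}
  S via S→a A: +{a}
  S: {a,b}  A: {b}  B: {b}  C: {a,b}
pass 2:
  B via B→S: +{a}
  S: {a,b}  A: {b}  B: {a,b}  C: {a,b}
pass 3:
  A via A→B: +{a}
  S: {a,b}  A: {a,b}  B: {a,b}  C: {a,b}
pass 4: done
  S: {a,b}  A: {a,b}  B: {a,b}  C: {a,b}

FOLLOW sets:
initialize: $ ∈ FOLLOW(S)
round 1:
  A→B B: FOLLOW(B) ⊇ FIRST(B) = {a,b}; new: +{a,b}
  B→A A: FOLLOW(A) ⊇ FIRST(A) = {a,b}; new: +{a,b}
  B→S: FOLLOW(S) ⊇ FOLLOW(B) ⊇ {a,b}; new: +{a,b}
  C→b C B: FOLLOW(C) ⊇ FIRST(B) = {a,b}; new: +{a,b}
  S→A b A: FOLLOW(A) ⊇ FOLLOW(S) ⊇ {$,a,b}; new: +{$}
  S→b C: FOLLOW(C) ⊇ FOLLOW(S) ⊇ {$,a,b}; new: +{$}
  FOLLOW[S]={$,a,b}  FOLLOW[A]={$,a,b}  FOLLOW[B]={a,b}  FOLLOW[C]={$,a,b}
round 2:
  A→B: FOLLOW(B) ⊇ FOLLOW(A) ⊇ {$,a,b}; new: +{$}
  FOLLOW[S]={$,a,b}  FOLLOW[A]={$,a,b}  FOLLOW[B]={$,a,b}  FOLLOW[C]={$,a,b}
round 3: (stable)
  FOLLOW[S]={$,a,b}  FOLLOW[A]={$,a,b}  FOLLOW[B]={$,a,b}  FOLLOW[C]={$,a,b}

FOLLOW(C) = ["$", "a", "b"]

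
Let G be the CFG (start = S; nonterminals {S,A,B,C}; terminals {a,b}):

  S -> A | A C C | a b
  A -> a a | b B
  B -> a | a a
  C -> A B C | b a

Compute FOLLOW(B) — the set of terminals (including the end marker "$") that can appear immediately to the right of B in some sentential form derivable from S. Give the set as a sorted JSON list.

FIRST sets, iterate to fixpoint:
iter 1:
  A via A→a a: +{a}
  A via A→b B: +{b}
  B via B→a: +{a}
  C via C→A B C: +{a,b}
  S via S→A: +{a,b}
  FIRST(S)={a,b}  FIRST(A)={a,b}  FIRST(B)={a}  FIRST(C)={a,b}
iter 2: — fixpoint
  FIRST(S)={a,b}  FIRST(A)={a,b}  FIRST(B)={a}  FIRST(C)={a,b}

FOLLOW sets:
FOLLOW(S) := {$}
round 1:
  C→A B C: FOLLOW(A) ⊇ FIRST(B) = {a}; new: +{a}
  C→A B C: FOLLOW(B) ⊇ FIRST(C) = {a,b}; new: +{a,b}
  S→A: FOLLOW(A) ⊇ FOLLOW(S) ⊇ {$}; new: +{$}
  S→A C C: FOLLOW(A) ⊇ FIRST(C) = {a,b}; new: +{b}
  S→A C C: FOLLOW(C) ⊇ FIRST(C) = {a,b}; new: +{a,b}
  S→A C C: FOLLOW(C) ⊇ FOLLOW(S) ⊇ {$}; new: +{$}
  FOLLOW(S)={$}  FOLLOW(A)={$,a,b}  FOLLOW(B)={a,b}  FOLLOW(C)={$,a,b}
round 2:
  A→b B: FOLLOW(B) ⊇ FOLLOW(A) ⊇ {$,a,b}; new: +{$}
  FOLLOW(S)={$}  FOLLOW(A)={$,a,b}  FOLLOW(B)={$,a,b}  FOLLOW(C)={$,a,b}
round 3: (no change)
  FOLLOW(S)={$}  FOLLOW(A)={$,a,b}  FOLLOW(B)={$,a,b}  FOLLOW(C)={$,a,b}

FOLLOW(B) = ["$", "a", "b"]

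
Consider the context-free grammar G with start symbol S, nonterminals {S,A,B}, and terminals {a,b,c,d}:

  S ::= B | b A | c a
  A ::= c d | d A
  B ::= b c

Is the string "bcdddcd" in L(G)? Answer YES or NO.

CNF form of G:
  S -> T0 T3 | T2 A | T2 T0
  A -> T0 T1 | T1 A
  B -> T2 T0
  T0 -> c
  T1 -> d
  T2 -> b
  T3 -> a

Fill CYK table bottom-up:
  [0..0]={T2}  "b"  orig:{}
  [1..1]={T0}  "c"  orig:{}
  [2..2]={T1}  "d"  orig:{}
  [3..3]={T1}  "d"  orig:{}
  [4..4]={T1}  "d"  orig:{}
  [5..5]={T0}  "c"  orig:{}
  [6..6]={T1}  "d"  orig:{}
  [0..1]={B,S}  "bc"
  [1..2]={A}  "cd"
  [2..3]=∅  "dd"
  [3..4]=∅  "dd"
  [4..5]=∅  "dc"
  [5..6]={A}  "cd"
  [0..2]={S}  "bcd"
  [1..3]=∅  "cdd"
  [2..4]=∅  "ddd"
  [3..5]=∅  "ddc"
  [4..6]={A}  "dcd"
  [0..3]=∅  "bcdd"
  [1..4]=∅  "cddd"
  [2..5]=∅  "dddc"
  [3..6]={A}  "ddcd"
  [0..4]=∅  "bcddd"
  [1..5]=∅  "cdddc"
  [2..6]={A}  "dddcd"
  [0..5]=∅  "bcdddc"
  [1..6]=∅  "cdddcd"
  [0..6]=∅  "bcdddcd"

S ∉ T[0,6] ⇒ NO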